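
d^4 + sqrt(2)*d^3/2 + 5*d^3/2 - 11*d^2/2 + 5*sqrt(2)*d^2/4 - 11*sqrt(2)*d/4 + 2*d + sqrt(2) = (d - 1)*(d - 1/2)*(d + 4)*(d + sqrt(2)/2)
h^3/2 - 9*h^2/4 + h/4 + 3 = (h/2 + 1/2)*(h - 4)*(h - 3/2)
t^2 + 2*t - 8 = (t - 2)*(t + 4)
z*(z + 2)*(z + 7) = z^3 + 9*z^2 + 14*z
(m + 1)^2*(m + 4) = m^3 + 6*m^2 + 9*m + 4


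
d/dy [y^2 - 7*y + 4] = 2*y - 7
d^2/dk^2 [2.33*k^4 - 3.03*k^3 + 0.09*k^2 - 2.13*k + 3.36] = 27.96*k^2 - 18.18*k + 0.18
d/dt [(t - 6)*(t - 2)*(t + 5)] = 3*t^2 - 6*t - 28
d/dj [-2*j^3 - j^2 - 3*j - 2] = -6*j^2 - 2*j - 3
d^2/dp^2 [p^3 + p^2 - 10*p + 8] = 6*p + 2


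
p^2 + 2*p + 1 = (p + 1)^2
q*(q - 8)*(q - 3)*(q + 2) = q^4 - 9*q^3 + 2*q^2 + 48*q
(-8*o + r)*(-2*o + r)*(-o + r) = -16*o^3 + 26*o^2*r - 11*o*r^2 + r^3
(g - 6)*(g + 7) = g^2 + g - 42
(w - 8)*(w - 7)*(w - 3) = w^3 - 18*w^2 + 101*w - 168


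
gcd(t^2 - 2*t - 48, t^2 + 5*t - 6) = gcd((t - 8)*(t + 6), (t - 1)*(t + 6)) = t + 6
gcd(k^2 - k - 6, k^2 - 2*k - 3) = k - 3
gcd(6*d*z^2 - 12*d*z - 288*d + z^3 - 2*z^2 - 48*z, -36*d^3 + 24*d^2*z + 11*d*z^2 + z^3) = 6*d + z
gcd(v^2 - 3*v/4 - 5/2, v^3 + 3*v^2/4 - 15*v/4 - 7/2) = v - 2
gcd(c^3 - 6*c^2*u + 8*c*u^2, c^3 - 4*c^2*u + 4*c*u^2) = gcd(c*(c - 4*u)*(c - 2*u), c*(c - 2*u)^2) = -c^2 + 2*c*u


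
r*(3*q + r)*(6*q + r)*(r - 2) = 18*q^2*r^2 - 36*q^2*r + 9*q*r^3 - 18*q*r^2 + r^4 - 2*r^3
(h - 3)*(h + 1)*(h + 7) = h^3 + 5*h^2 - 17*h - 21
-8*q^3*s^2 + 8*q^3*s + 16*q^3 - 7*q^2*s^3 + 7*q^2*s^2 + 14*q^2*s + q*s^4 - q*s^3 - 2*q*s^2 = (-8*q + s)*(q + s)*(s - 2)*(q*s + q)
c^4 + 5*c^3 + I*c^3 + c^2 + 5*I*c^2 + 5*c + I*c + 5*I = (c + 5)*(c - I)*(c + I)^2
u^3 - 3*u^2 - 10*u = u*(u - 5)*(u + 2)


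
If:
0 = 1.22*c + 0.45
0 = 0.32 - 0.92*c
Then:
No Solution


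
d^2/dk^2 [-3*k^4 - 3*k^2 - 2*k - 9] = -36*k^2 - 6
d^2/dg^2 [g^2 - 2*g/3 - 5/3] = 2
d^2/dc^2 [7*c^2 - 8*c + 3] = 14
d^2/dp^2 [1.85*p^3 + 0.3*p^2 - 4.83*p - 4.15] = 11.1*p + 0.6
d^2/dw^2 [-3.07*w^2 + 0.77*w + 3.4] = -6.14000000000000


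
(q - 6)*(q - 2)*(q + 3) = q^3 - 5*q^2 - 12*q + 36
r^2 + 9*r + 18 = (r + 3)*(r + 6)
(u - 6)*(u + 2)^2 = u^3 - 2*u^2 - 20*u - 24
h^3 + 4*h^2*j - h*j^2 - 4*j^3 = (h - j)*(h + j)*(h + 4*j)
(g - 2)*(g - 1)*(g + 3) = g^3 - 7*g + 6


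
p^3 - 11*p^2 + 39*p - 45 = (p - 5)*(p - 3)^2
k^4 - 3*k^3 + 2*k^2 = k^2*(k - 2)*(k - 1)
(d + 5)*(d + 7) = d^2 + 12*d + 35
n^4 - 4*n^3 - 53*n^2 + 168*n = n*(n - 8)*(n - 3)*(n + 7)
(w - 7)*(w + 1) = w^2 - 6*w - 7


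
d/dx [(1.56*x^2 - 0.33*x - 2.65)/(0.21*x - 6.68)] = (0.3276*x^2 - 20.8416*x + 2.7609)/(0.0441*x^2 - 2.8056*x + 44.6224)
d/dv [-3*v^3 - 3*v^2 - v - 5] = -9*v^2 - 6*v - 1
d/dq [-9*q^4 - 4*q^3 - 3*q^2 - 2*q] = -36*q^3 - 12*q^2 - 6*q - 2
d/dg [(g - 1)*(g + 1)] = 2*g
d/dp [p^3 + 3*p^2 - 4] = 3*p*(p + 2)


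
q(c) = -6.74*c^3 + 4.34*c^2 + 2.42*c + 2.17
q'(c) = -20.22*c^2 + 8.68*c + 2.42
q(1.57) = -9.42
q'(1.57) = -33.79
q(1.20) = -0.32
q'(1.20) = -16.28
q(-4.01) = 496.86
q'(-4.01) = -357.53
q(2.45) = -64.97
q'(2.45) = -97.68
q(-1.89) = 58.60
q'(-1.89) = -86.21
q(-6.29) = 1835.96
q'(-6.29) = -852.16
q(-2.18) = 87.35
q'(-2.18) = -112.60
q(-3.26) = 273.92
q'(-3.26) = -240.77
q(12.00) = -10990.55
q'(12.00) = -2805.10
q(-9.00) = 5245.39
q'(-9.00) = -1713.52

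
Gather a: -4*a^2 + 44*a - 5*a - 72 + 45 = -4*a^2 + 39*a - 27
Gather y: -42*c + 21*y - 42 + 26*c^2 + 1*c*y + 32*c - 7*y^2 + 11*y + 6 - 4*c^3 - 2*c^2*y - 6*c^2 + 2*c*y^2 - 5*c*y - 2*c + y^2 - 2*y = -4*c^3 + 20*c^2 - 12*c + y^2*(2*c - 6) + y*(-2*c^2 - 4*c + 30) - 36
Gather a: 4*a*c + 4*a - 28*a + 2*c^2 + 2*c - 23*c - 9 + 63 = a*(4*c - 24) + 2*c^2 - 21*c + 54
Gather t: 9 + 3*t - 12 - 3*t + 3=0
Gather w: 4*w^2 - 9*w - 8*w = 4*w^2 - 17*w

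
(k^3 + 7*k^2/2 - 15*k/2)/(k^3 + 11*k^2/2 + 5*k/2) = (2*k - 3)/(2*k + 1)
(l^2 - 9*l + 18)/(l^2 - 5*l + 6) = (l - 6)/(l - 2)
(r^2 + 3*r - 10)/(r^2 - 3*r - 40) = (r - 2)/(r - 8)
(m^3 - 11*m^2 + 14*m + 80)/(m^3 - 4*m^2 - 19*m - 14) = (m^2 - 13*m + 40)/(m^2 - 6*m - 7)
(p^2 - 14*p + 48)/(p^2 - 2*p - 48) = (p - 6)/(p + 6)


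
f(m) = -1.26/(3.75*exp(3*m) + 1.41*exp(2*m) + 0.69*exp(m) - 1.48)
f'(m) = -1.26*(-11.25*exp(3*m) - 2.82*exp(2*m) - 0.69*exp(m))/(3.75*exp(3*m) + 1.41*exp(2*m) + 0.69*exp(m) - 1.48)^2 = (14.175*exp(2*m) + 3.5532*exp(m) + 0.8694)*exp(m)/(3.75*exp(3*m) + 1.41*exp(2*m) + 0.69*exp(m) - 1.48)^2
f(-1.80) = 0.96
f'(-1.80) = 0.18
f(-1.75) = 0.97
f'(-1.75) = 0.20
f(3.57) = -0.00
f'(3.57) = 0.00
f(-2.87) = 0.88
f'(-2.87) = 0.03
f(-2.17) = 0.91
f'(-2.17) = 0.09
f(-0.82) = 2.16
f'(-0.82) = 6.74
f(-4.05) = 0.86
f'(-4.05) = 0.01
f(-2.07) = 0.92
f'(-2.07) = 0.10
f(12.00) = 0.00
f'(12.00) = 0.00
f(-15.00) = 0.85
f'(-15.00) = 0.00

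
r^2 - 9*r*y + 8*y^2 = (r - 8*y)*(r - y)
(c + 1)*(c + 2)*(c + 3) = c^3 + 6*c^2 + 11*c + 6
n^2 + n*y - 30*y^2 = (n - 5*y)*(n + 6*y)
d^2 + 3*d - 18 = (d - 3)*(d + 6)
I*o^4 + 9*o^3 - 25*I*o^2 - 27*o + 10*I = (o - 5*I)*(o - 2*I)*(o - I)*(I*o + 1)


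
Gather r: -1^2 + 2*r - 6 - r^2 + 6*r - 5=-r^2 + 8*r - 12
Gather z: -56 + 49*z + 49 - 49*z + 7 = 0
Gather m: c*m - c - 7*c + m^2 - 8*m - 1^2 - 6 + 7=-8*c + m^2 + m*(c - 8)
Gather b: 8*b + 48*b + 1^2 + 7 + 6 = 56*b + 14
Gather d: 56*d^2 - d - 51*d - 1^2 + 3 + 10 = 56*d^2 - 52*d + 12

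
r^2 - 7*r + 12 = (r - 4)*(r - 3)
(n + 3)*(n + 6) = n^2 + 9*n + 18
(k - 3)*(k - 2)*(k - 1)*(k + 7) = k^4 + k^3 - 31*k^2 + 71*k - 42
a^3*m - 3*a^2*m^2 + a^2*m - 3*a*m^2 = a*(a - 3*m)*(a*m + m)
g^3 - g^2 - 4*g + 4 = (g - 2)*(g - 1)*(g + 2)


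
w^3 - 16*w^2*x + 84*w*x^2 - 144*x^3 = (w - 6*x)^2*(w - 4*x)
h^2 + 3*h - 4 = (h - 1)*(h + 4)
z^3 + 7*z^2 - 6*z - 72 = (z - 3)*(z + 4)*(z + 6)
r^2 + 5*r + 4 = (r + 1)*(r + 4)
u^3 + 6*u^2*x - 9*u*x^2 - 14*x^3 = (u - 2*x)*(u + x)*(u + 7*x)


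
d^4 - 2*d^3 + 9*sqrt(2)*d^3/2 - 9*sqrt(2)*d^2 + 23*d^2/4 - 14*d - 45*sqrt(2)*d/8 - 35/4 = (d - 5/2)*(d + 1/2)*(d + sqrt(2))*(d + 7*sqrt(2)/2)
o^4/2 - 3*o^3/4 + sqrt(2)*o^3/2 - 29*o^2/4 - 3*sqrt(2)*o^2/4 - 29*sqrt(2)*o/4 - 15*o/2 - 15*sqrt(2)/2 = (o/2 + 1)*(o - 5)*(o + 3/2)*(o + sqrt(2))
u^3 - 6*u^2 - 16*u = u*(u - 8)*(u + 2)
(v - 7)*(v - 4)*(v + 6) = v^3 - 5*v^2 - 38*v + 168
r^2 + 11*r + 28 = (r + 4)*(r + 7)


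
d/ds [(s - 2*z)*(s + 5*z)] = 2*s + 3*z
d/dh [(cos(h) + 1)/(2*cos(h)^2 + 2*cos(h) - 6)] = (cos(h)^2 + 2*cos(h) + 4)*sin(h)/(2*(cos(h)^2 + cos(h) - 3)^2)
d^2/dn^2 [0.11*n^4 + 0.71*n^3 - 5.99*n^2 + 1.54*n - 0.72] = 1.32*n^2 + 4.26*n - 11.98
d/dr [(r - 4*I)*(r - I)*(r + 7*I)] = 3*r^2 + 4*I*r + 31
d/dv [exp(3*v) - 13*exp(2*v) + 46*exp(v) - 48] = (3*exp(2*v) - 26*exp(v) + 46)*exp(v)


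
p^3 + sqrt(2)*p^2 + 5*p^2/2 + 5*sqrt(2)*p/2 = p*(p + 5/2)*(p + sqrt(2))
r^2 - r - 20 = (r - 5)*(r + 4)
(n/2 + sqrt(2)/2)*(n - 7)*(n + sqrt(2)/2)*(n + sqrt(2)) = n^4/2 - 7*n^3/2 + 5*sqrt(2)*n^3/4 - 35*sqrt(2)*n^2/4 + 2*n^2 - 14*n + sqrt(2)*n/2 - 7*sqrt(2)/2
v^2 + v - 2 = (v - 1)*(v + 2)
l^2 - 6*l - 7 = (l - 7)*(l + 1)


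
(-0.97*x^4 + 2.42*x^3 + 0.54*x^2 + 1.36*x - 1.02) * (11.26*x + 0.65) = -10.9222*x^5 + 26.6187*x^4 + 7.6534*x^3 + 15.6646*x^2 - 10.6012*x - 0.663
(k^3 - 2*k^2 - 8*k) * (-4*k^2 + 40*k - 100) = -4*k^5 + 48*k^4 - 148*k^3 - 120*k^2 + 800*k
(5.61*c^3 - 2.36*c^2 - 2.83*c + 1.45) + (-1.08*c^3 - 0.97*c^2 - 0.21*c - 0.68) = 4.53*c^3 - 3.33*c^2 - 3.04*c + 0.77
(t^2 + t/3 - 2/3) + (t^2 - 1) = 2*t^2 + t/3 - 5/3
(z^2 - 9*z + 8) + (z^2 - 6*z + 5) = 2*z^2 - 15*z + 13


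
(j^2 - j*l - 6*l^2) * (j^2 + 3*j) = j^4 - j^3*l + 3*j^3 - 6*j^2*l^2 - 3*j^2*l - 18*j*l^2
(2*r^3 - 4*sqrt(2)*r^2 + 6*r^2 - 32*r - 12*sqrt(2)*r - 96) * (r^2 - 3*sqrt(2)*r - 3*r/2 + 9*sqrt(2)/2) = 2*r^5 - 10*sqrt(2)*r^4 + 3*r^4 - 15*sqrt(2)*r^3 - 17*r^3 - 12*r^2 + 141*sqrt(2)*r^2 + 36*r + 144*sqrt(2)*r - 432*sqrt(2)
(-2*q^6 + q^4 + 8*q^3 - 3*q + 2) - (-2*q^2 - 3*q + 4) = -2*q^6 + q^4 + 8*q^3 + 2*q^2 - 2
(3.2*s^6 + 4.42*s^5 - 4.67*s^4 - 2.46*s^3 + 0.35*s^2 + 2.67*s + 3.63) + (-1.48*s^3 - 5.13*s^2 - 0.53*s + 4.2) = 3.2*s^6 + 4.42*s^5 - 4.67*s^4 - 3.94*s^3 - 4.78*s^2 + 2.14*s + 7.83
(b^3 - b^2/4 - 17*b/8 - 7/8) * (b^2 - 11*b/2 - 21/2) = b^5 - 23*b^4/4 - 45*b^3/4 + 215*b^2/16 + 217*b/8 + 147/16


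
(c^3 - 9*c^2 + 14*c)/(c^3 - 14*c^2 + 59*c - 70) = c/(c - 5)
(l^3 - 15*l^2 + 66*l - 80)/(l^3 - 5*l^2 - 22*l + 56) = (l^2 - 13*l + 40)/(l^2 - 3*l - 28)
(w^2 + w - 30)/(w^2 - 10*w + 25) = (w + 6)/(w - 5)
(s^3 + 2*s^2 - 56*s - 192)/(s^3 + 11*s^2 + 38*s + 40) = (s^2 - 2*s - 48)/(s^2 + 7*s + 10)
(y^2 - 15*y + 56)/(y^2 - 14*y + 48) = (y - 7)/(y - 6)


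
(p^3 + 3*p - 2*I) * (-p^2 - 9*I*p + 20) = -p^5 - 9*I*p^4 + 17*p^3 - 25*I*p^2 + 42*p - 40*I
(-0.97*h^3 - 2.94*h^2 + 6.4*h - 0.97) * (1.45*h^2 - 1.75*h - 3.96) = -1.4065*h^5 - 2.5655*h^4 + 18.2662*h^3 - 0.9641*h^2 - 23.6465*h + 3.8412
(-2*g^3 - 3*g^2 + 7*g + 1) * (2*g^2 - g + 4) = -4*g^5 - 4*g^4 + 9*g^3 - 17*g^2 + 27*g + 4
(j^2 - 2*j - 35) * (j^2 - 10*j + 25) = j^4 - 12*j^3 + 10*j^2 + 300*j - 875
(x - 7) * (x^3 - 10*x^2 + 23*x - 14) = x^4 - 17*x^3 + 93*x^2 - 175*x + 98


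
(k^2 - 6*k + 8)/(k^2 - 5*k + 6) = (k - 4)/(k - 3)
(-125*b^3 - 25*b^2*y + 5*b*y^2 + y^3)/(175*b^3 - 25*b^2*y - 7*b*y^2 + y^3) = (5*b + y)/(-7*b + y)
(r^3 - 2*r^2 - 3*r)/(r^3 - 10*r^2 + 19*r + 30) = r*(r - 3)/(r^2 - 11*r + 30)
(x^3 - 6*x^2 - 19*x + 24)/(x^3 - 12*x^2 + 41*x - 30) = (x^2 - 5*x - 24)/(x^2 - 11*x + 30)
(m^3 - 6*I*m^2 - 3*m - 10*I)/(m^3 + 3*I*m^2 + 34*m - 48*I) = (m^2 - 4*I*m + 5)/(m^2 + 5*I*m + 24)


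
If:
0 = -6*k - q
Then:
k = -q/6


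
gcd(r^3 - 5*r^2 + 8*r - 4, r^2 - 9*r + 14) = r - 2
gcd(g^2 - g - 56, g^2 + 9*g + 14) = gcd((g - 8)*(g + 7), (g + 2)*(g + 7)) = g + 7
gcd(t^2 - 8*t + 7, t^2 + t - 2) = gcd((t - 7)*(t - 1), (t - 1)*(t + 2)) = t - 1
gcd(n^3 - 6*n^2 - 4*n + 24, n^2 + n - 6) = n - 2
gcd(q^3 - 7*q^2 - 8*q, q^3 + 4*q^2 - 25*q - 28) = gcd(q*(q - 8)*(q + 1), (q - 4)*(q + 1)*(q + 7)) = q + 1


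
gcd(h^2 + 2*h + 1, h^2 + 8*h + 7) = h + 1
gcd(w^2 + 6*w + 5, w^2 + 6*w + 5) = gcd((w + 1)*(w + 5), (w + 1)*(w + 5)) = w^2 + 6*w + 5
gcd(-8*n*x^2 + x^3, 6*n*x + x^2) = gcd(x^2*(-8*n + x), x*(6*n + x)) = x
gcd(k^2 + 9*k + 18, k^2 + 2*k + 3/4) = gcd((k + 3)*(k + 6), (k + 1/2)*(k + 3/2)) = 1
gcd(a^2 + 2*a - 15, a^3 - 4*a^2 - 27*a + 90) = a^2 + 2*a - 15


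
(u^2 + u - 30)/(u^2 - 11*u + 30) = (u + 6)/(u - 6)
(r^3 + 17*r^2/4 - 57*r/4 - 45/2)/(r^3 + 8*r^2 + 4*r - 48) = (4*r^2 - 7*r - 15)/(4*(r^2 + 2*r - 8))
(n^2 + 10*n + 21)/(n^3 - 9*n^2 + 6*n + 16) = (n^2 + 10*n + 21)/(n^3 - 9*n^2 + 6*n + 16)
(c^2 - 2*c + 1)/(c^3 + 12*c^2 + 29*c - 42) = (c - 1)/(c^2 + 13*c + 42)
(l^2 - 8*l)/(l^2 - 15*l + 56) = l/(l - 7)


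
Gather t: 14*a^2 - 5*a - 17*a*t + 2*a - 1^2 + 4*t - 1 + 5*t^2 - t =14*a^2 - 3*a + 5*t^2 + t*(3 - 17*a) - 2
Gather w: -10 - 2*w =-2*w - 10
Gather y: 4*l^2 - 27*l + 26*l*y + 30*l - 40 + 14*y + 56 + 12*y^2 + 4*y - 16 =4*l^2 + 3*l + 12*y^2 + y*(26*l + 18)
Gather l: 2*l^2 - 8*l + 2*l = 2*l^2 - 6*l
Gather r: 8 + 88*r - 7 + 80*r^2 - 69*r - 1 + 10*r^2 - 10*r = 90*r^2 + 9*r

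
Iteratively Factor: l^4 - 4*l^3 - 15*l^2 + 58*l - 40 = (l - 2)*(l^3 - 2*l^2 - 19*l + 20) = (l - 2)*(l - 1)*(l^2 - l - 20) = (l - 5)*(l - 2)*(l - 1)*(l + 4)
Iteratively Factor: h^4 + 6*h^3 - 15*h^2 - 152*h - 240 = (h + 4)*(h^3 + 2*h^2 - 23*h - 60) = (h - 5)*(h + 4)*(h^2 + 7*h + 12) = (h - 5)*(h + 3)*(h + 4)*(h + 4)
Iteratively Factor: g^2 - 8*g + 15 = (g - 3)*(g - 5)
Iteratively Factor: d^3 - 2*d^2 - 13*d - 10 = (d - 5)*(d^2 + 3*d + 2) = (d - 5)*(d + 1)*(d + 2)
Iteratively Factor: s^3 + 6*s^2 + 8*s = (s + 4)*(s^2 + 2*s) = (s + 2)*(s + 4)*(s)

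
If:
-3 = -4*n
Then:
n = 3/4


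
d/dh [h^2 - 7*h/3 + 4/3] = 2*h - 7/3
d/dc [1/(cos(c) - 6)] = sin(c)/(cos(c) - 6)^2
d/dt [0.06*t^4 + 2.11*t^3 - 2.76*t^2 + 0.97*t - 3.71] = 0.24*t^3 + 6.33*t^2 - 5.52*t + 0.97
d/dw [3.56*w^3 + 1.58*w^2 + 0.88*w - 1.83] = 10.68*w^2 + 3.16*w + 0.88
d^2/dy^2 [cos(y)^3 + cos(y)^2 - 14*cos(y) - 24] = 53*cos(y)/4 - 2*cos(2*y) - 9*cos(3*y)/4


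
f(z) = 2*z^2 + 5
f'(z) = 4*z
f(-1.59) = 10.06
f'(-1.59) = -6.36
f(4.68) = 48.80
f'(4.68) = 18.72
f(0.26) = 5.14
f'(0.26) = 1.04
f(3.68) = 32.08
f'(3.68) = 14.72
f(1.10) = 7.42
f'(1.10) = 4.40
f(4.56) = 46.59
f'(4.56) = 18.24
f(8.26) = 141.46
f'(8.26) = 33.04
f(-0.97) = 6.88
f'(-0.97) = -3.88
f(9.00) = 167.00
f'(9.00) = 36.00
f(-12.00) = 293.00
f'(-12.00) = -48.00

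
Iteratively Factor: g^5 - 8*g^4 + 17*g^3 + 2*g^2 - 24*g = (g - 4)*(g^4 - 4*g^3 + g^2 + 6*g) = (g - 4)*(g + 1)*(g^3 - 5*g^2 + 6*g) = (g - 4)*(g - 3)*(g + 1)*(g^2 - 2*g) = (g - 4)*(g - 3)*(g - 2)*(g + 1)*(g)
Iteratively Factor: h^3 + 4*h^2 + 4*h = (h)*(h^2 + 4*h + 4) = h*(h + 2)*(h + 2)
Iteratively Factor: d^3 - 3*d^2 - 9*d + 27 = (d - 3)*(d^2 - 9) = (d - 3)*(d + 3)*(d - 3)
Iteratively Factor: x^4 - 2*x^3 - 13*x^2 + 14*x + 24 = (x + 3)*(x^3 - 5*x^2 + 2*x + 8) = (x + 1)*(x + 3)*(x^2 - 6*x + 8) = (x - 4)*(x + 1)*(x + 3)*(x - 2)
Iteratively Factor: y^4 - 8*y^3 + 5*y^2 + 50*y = (y + 2)*(y^3 - 10*y^2 + 25*y) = y*(y + 2)*(y^2 - 10*y + 25) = y*(y - 5)*(y + 2)*(y - 5)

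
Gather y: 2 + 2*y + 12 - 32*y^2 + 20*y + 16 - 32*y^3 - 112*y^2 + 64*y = -32*y^3 - 144*y^2 + 86*y + 30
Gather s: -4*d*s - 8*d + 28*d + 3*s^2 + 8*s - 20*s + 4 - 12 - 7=20*d + 3*s^2 + s*(-4*d - 12) - 15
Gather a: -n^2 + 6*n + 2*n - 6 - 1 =-n^2 + 8*n - 7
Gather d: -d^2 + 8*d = -d^2 + 8*d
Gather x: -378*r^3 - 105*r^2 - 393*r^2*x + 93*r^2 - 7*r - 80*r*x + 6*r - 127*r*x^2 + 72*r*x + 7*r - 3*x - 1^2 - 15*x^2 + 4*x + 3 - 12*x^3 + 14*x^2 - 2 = -378*r^3 - 12*r^2 + 6*r - 12*x^3 + x^2*(-127*r - 1) + x*(-393*r^2 - 8*r + 1)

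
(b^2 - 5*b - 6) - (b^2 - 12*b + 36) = 7*b - 42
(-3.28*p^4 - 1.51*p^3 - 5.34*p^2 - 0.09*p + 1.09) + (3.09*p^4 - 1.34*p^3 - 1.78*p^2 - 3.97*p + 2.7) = -0.19*p^4 - 2.85*p^3 - 7.12*p^2 - 4.06*p + 3.79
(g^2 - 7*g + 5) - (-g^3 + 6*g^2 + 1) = g^3 - 5*g^2 - 7*g + 4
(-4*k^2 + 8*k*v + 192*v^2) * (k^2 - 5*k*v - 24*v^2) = -4*k^4 + 28*k^3*v + 248*k^2*v^2 - 1152*k*v^3 - 4608*v^4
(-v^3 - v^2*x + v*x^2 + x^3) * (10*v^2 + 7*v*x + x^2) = -10*v^5 - 17*v^4*x + 2*v^3*x^2 + 16*v^2*x^3 + 8*v*x^4 + x^5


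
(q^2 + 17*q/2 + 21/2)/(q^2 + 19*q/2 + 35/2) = (2*q + 3)/(2*q + 5)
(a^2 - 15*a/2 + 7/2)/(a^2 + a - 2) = (a^2 - 15*a/2 + 7/2)/(a^2 + a - 2)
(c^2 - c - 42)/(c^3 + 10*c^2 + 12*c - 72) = (c - 7)/(c^2 + 4*c - 12)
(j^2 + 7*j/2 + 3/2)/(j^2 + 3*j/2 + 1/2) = (j + 3)/(j + 1)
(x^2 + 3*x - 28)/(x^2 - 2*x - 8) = (x + 7)/(x + 2)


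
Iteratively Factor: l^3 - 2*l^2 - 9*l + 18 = (l - 2)*(l^2 - 9) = (l - 3)*(l - 2)*(l + 3)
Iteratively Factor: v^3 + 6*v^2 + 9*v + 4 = (v + 1)*(v^2 + 5*v + 4) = (v + 1)^2*(v + 4)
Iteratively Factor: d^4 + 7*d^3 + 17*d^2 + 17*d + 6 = (d + 1)*(d^3 + 6*d^2 + 11*d + 6) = (d + 1)^2*(d^2 + 5*d + 6) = (d + 1)^2*(d + 3)*(d + 2)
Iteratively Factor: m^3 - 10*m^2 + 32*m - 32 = (m - 4)*(m^2 - 6*m + 8) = (m - 4)*(m - 2)*(m - 4)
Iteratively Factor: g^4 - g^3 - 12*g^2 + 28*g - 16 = (g - 2)*(g^3 + g^2 - 10*g + 8) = (g - 2)*(g - 1)*(g^2 + 2*g - 8) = (g - 2)^2*(g - 1)*(g + 4)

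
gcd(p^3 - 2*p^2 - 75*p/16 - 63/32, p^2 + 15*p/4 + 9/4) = p + 3/4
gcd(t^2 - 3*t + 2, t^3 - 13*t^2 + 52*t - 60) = t - 2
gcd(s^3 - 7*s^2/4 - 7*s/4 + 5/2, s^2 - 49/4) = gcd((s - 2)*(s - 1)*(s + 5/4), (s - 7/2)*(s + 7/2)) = 1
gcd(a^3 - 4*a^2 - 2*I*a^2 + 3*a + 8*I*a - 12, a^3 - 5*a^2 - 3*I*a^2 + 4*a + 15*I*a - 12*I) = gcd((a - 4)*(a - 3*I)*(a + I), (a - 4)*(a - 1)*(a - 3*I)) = a^2 + a*(-4 - 3*I) + 12*I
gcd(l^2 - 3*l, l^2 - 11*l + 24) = l - 3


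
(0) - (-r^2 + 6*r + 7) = r^2 - 6*r - 7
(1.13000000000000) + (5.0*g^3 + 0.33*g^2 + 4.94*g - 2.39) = 5.0*g^3 + 0.33*g^2 + 4.94*g - 1.26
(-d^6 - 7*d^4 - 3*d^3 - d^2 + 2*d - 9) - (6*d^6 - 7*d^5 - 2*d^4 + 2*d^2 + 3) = -7*d^6 + 7*d^5 - 5*d^4 - 3*d^3 - 3*d^2 + 2*d - 12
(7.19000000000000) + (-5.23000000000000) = 1.96000000000000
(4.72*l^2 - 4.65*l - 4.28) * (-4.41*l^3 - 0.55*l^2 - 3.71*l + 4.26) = -20.8152*l^5 + 17.9105*l^4 + 3.9211*l^3 + 39.7127*l^2 - 3.9302*l - 18.2328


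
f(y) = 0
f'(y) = 0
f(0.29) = 0.00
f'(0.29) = 0.00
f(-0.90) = 0.00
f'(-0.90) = 0.00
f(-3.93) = 0.00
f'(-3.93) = 0.00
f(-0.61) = 0.00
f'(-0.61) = 0.00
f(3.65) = 0.00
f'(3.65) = 0.00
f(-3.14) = 0.00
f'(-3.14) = 0.00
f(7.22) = 0.00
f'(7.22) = 0.00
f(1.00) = 0.00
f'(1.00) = 0.00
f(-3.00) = 0.00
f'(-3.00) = 0.00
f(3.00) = 0.00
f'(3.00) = 0.00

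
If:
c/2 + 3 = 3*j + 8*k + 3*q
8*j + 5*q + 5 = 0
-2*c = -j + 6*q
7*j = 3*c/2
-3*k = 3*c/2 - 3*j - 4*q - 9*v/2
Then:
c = -420/19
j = -90/19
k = -129/76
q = 125/19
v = -3827/342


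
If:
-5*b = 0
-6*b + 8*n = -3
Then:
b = 0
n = -3/8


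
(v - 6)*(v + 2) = v^2 - 4*v - 12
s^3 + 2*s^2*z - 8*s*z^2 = s*(s - 2*z)*(s + 4*z)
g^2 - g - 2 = (g - 2)*(g + 1)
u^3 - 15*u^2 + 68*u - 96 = (u - 8)*(u - 4)*(u - 3)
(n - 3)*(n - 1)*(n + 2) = n^3 - 2*n^2 - 5*n + 6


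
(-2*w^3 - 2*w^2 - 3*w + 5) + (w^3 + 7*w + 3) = -w^3 - 2*w^2 + 4*w + 8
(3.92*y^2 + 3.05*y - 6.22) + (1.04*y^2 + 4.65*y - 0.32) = 4.96*y^2 + 7.7*y - 6.54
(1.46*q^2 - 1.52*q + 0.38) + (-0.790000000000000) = 1.46*q^2 - 1.52*q - 0.41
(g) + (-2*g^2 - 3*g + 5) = -2*g^2 - 2*g + 5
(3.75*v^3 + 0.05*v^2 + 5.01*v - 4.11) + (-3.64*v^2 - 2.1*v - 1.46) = 3.75*v^3 - 3.59*v^2 + 2.91*v - 5.57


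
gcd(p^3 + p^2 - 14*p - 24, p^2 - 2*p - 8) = p^2 - 2*p - 8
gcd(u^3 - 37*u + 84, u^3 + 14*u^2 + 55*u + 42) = u + 7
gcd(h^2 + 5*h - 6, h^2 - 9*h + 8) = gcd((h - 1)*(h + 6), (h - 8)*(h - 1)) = h - 1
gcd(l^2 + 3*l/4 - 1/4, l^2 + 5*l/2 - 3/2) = 1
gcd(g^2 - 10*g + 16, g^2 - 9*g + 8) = g - 8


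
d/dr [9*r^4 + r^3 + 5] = r^2*(36*r + 3)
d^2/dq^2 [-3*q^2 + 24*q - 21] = -6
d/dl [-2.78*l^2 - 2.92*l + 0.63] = -5.56*l - 2.92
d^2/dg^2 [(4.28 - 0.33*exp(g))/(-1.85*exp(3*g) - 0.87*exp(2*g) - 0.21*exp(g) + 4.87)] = (4.5177*exp(6*g) - 130.241295*exp(5*g) - 76.038303*exp(4*g) + 22.306776*exp(3*g) - 341.002746*exp(2*g) - 72.386985*exp(g) + 3.449421)*exp(g)/(6.331625*exp(9*g) + 8.932725*exp(8*g) + 6.35697*exp(7*g) - 47.316252*exp(6*g) - 46.307988*exp(5*g) - 22.295178*exp(4*g) + 126.299562*exp(3*g) + 61.256808*exp(2*g) + 14.941647*exp(g) - 115.501303)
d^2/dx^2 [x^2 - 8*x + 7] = 2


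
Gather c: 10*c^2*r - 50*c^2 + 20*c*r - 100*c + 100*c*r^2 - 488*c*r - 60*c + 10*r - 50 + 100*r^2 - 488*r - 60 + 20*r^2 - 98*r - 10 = c^2*(10*r - 50) + c*(100*r^2 - 468*r - 160) + 120*r^2 - 576*r - 120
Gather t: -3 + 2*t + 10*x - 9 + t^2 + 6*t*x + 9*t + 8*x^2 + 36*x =t^2 + t*(6*x + 11) + 8*x^2 + 46*x - 12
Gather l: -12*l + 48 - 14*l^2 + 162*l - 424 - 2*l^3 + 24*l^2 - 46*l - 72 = -2*l^3 + 10*l^2 + 104*l - 448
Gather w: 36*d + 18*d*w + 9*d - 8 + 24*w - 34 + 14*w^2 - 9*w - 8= 45*d + 14*w^2 + w*(18*d + 15) - 50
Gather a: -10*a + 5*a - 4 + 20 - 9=7 - 5*a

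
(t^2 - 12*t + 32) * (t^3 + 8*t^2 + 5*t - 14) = t^5 - 4*t^4 - 59*t^3 + 182*t^2 + 328*t - 448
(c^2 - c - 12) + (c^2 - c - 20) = 2*c^2 - 2*c - 32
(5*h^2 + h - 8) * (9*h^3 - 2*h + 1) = 45*h^5 + 9*h^4 - 82*h^3 + 3*h^2 + 17*h - 8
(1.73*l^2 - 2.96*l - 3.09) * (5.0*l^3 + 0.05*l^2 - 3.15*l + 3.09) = 8.65*l^5 - 14.7135*l^4 - 21.0475*l^3 + 14.5152*l^2 + 0.5871*l - 9.5481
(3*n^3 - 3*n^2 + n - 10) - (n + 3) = 3*n^3 - 3*n^2 - 13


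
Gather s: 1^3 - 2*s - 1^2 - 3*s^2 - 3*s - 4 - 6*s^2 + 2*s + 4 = -9*s^2 - 3*s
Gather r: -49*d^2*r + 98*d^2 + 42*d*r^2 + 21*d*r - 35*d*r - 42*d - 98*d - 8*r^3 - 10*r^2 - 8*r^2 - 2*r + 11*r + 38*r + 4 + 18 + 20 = 98*d^2 - 140*d - 8*r^3 + r^2*(42*d - 18) + r*(-49*d^2 - 14*d + 47) + 42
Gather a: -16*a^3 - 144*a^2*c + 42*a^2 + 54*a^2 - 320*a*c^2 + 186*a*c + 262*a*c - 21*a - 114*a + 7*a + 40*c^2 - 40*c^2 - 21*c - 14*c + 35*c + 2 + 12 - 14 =-16*a^3 + a^2*(96 - 144*c) + a*(-320*c^2 + 448*c - 128)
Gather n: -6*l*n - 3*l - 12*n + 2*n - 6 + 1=-3*l + n*(-6*l - 10) - 5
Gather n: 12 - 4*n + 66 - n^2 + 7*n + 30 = -n^2 + 3*n + 108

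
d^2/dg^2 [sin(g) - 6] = -sin(g)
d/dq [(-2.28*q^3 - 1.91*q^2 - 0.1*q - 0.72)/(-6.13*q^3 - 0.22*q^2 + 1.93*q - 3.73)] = (7.105427357601e-15*q^5 - 11.2067*q^4 - 10.0268*q^3 + 8.5641*q^2 + 13.9318*q + 1.7626)/(37.5769*q^6 + 2.6972*q^5 - 23.6134*q^4 + 44.8806*q^3 + 5.3661*q^2 - 14.3978*q + 13.9129)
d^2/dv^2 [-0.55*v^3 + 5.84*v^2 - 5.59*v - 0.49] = 11.68 - 3.3*v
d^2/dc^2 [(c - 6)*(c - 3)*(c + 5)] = 6*c - 8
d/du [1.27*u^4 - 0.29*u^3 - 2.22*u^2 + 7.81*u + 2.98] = 5.08*u^3 - 0.87*u^2 - 4.44*u + 7.81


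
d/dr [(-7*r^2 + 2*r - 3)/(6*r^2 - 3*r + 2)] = (9*r^2 + 8*r - 5)/(36*r^4 - 36*r^3 + 33*r^2 - 12*r + 4)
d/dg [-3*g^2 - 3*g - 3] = -6*g - 3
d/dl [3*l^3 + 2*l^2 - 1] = l*(9*l + 4)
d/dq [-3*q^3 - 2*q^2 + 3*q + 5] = -9*q^2 - 4*q + 3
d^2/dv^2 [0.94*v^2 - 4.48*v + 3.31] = 1.88000000000000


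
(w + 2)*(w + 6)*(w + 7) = w^3 + 15*w^2 + 68*w + 84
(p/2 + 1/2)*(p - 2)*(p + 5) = p^3/2 + 2*p^2 - 7*p/2 - 5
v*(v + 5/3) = v^2 + 5*v/3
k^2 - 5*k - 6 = (k - 6)*(k + 1)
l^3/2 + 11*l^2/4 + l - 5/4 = (l/2 + 1/2)*(l - 1/2)*(l + 5)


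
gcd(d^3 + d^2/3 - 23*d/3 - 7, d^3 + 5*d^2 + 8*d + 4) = d + 1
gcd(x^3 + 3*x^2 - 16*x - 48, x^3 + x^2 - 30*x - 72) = x^2 + 7*x + 12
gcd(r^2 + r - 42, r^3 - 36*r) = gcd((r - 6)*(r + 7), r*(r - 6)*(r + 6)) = r - 6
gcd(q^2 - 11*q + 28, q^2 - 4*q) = q - 4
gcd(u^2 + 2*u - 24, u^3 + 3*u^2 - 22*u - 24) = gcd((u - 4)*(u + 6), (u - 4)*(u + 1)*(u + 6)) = u^2 + 2*u - 24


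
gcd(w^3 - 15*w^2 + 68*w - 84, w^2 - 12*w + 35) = w - 7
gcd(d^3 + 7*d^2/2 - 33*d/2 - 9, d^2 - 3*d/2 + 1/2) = 1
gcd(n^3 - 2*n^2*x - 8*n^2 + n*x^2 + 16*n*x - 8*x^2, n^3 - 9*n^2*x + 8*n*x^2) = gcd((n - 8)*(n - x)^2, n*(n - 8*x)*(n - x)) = -n + x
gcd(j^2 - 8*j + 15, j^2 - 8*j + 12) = 1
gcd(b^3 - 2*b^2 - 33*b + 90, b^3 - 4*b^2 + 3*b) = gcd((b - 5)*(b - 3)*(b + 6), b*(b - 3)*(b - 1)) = b - 3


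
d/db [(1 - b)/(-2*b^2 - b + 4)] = (2*b^2 + b - (b - 1)*(4*b + 1) - 4)/(2*b^2 + b - 4)^2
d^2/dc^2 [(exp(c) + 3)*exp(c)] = (4*exp(c) + 3)*exp(c)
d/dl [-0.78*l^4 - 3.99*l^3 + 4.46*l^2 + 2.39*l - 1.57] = -3.12*l^3 - 11.97*l^2 + 8.92*l + 2.39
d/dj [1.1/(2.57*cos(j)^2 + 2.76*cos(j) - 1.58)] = (5.654*cos(j) + 3.036)*sin(j)/(2.57*cos(j)^2 + 2.76*cos(j) - 1.58)^2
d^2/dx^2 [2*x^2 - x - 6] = 4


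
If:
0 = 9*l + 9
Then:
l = -1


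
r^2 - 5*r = r*(r - 5)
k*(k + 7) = k^2 + 7*k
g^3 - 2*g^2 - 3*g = g*(g - 3)*(g + 1)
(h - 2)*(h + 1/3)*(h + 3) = h^3 + 4*h^2/3 - 17*h/3 - 2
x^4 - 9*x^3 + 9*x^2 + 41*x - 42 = (x - 7)*(x - 3)*(x - 1)*(x + 2)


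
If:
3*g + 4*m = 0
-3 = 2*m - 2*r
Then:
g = 2 - 4*r/3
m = r - 3/2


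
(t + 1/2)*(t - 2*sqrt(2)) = t^2 - 2*sqrt(2)*t + t/2 - sqrt(2)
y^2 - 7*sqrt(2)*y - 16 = (y - 8*sqrt(2))*(y + sqrt(2))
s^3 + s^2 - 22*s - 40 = (s - 5)*(s + 2)*(s + 4)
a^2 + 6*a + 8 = (a + 2)*(a + 4)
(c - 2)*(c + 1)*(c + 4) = c^3 + 3*c^2 - 6*c - 8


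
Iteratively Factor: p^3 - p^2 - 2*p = (p)*(p^2 - p - 2) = p*(p - 2)*(p + 1)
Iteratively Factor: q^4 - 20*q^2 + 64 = (q + 2)*(q^3 - 2*q^2 - 16*q + 32) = (q - 2)*(q + 2)*(q^2 - 16) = (q - 4)*(q - 2)*(q + 2)*(q + 4)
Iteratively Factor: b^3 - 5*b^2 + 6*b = (b - 2)*(b^2 - 3*b) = (b - 3)*(b - 2)*(b)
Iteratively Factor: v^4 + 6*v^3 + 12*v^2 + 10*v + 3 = (v + 1)*(v^3 + 5*v^2 + 7*v + 3) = (v + 1)^2*(v^2 + 4*v + 3) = (v + 1)^2*(v + 3)*(v + 1)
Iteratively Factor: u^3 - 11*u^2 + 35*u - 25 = (u - 5)*(u^2 - 6*u + 5) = (u - 5)^2*(u - 1)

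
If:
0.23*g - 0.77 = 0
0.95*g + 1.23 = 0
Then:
No Solution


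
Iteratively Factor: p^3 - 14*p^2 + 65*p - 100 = (p - 5)*(p^2 - 9*p + 20) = (p - 5)^2*(p - 4)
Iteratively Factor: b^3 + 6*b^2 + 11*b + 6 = (b + 2)*(b^2 + 4*b + 3) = (b + 1)*(b + 2)*(b + 3)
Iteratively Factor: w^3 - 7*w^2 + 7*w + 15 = (w + 1)*(w^2 - 8*w + 15) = (w - 5)*(w + 1)*(w - 3)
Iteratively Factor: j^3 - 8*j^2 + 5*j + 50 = (j + 2)*(j^2 - 10*j + 25) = (j - 5)*(j + 2)*(j - 5)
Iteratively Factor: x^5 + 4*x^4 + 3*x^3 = (x + 1)*(x^4 + 3*x^3) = x*(x + 1)*(x^3 + 3*x^2) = x*(x + 1)*(x + 3)*(x^2) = x^2*(x + 1)*(x + 3)*(x)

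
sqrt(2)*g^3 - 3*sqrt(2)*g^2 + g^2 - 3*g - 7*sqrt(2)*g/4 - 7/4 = (g - 7/2)*(g + 1/2)*(sqrt(2)*g + 1)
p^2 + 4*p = p*(p + 4)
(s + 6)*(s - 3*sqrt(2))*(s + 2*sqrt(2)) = s^3 - sqrt(2)*s^2 + 6*s^2 - 12*s - 6*sqrt(2)*s - 72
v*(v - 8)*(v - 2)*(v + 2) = v^4 - 8*v^3 - 4*v^2 + 32*v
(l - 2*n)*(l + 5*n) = l^2 + 3*l*n - 10*n^2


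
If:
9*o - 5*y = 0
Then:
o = 5*y/9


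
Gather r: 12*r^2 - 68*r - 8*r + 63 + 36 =12*r^2 - 76*r + 99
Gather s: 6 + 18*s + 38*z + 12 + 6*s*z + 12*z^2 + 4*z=s*(6*z + 18) + 12*z^2 + 42*z + 18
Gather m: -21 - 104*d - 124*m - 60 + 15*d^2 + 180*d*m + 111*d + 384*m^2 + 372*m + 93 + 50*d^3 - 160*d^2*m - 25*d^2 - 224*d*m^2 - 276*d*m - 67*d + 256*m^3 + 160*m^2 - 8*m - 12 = 50*d^3 - 10*d^2 - 60*d + 256*m^3 + m^2*(544 - 224*d) + m*(-160*d^2 - 96*d + 240)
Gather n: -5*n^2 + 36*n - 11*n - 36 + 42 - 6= -5*n^2 + 25*n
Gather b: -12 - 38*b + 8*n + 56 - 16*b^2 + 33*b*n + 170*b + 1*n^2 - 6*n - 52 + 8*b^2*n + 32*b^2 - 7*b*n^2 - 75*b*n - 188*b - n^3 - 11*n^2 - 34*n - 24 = b^2*(8*n + 16) + b*(-7*n^2 - 42*n - 56) - n^3 - 10*n^2 - 32*n - 32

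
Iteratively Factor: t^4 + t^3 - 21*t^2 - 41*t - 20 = (t + 1)*(t^3 - 21*t - 20) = (t + 1)*(t + 4)*(t^2 - 4*t - 5) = (t - 5)*(t + 1)*(t + 4)*(t + 1)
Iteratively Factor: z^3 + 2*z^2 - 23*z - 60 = (z + 3)*(z^2 - z - 20) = (z - 5)*(z + 3)*(z + 4)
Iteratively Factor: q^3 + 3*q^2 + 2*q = (q)*(q^2 + 3*q + 2) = q*(q + 2)*(q + 1)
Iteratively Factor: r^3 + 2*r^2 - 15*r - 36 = (r - 4)*(r^2 + 6*r + 9) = (r - 4)*(r + 3)*(r + 3)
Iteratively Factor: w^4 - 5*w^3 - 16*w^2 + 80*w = (w - 4)*(w^3 - w^2 - 20*w) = w*(w - 4)*(w^2 - w - 20) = w*(w - 4)*(w + 4)*(w - 5)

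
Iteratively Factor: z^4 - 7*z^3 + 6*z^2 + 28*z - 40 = (z - 2)*(z^3 - 5*z^2 - 4*z + 20) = (z - 2)^2*(z^2 - 3*z - 10) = (z - 2)^2*(z + 2)*(z - 5)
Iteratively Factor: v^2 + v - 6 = (v - 2)*(v + 3)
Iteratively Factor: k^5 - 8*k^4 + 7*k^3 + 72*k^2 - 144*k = (k - 4)*(k^4 - 4*k^3 - 9*k^2 + 36*k) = (k - 4)^2*(k^3 - 9*k) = (k - 4)^2*(k + 3)*(k^2 - 3*k) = (k - 4)^2*(k - 3)*(k + 3)*(k)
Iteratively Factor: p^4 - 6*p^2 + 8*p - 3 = (p - 1)*(p^3 + p^2 - 5*p + 3) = (p - 1)^2*(p^2 + 2*p - 3) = (p - 1)^2*(p + 3)*(p - 1)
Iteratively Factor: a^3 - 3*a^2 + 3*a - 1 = (a - 1)*(a^2 - 2*a + 1) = (a - 1)^2*(a - 1)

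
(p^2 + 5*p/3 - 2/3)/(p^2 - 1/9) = 3*(p + 2)/(3*p + 1)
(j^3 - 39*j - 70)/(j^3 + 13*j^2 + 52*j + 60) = (j - 7)/(j + 6)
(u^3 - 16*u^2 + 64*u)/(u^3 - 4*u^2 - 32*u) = (u - 8)/(u + 4)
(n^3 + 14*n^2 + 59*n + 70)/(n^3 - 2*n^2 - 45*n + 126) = (n^2 + 7*n + 10)/(n^2 - 9*n + 18)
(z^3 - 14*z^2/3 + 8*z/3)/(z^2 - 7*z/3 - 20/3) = z*(3*z - 2)/(3*z + 5)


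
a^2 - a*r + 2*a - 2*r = (a + 2)*(a - r)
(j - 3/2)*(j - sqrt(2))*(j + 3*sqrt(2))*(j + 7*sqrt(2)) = j^4 - 3*j^3/2 + 9*sqrt(2)*j^3 - 27*sqrt(2)*j^2/2 + 22*j^2 - 42*sqrt(2)*j - 33*j + 63*sqrt(2)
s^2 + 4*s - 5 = (s - 1)*(s + 5)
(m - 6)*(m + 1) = m^2 - 5*m - 6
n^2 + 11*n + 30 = (n + 5)*(n + 6)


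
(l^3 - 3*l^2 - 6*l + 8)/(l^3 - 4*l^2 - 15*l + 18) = (l^2 - 2*l - 8)/(l^2 - 3*l - 18)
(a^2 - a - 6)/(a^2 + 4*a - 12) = (a^2 - a - 6)/(a^2 + 4*a - 12)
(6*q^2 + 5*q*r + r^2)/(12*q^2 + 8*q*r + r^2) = (3*q + r)/(6*q + r)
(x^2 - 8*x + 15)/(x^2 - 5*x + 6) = (x - 5)/(x - 2)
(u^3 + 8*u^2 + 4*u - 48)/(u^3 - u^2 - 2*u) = (u^2 + 10*u + 24)/(u*(u + 1))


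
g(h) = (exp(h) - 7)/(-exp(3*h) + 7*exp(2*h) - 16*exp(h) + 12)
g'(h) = (exp(h) - 7)*(3*exp(3*h) - 14*exp(2*h) + 16*exp(h))/(-exp(3*h) + 7*exp(2*h) - 16*exp(h) + 12)^2 + exp(h)/(-exp(3*h) + 7*exp(2*h) - 16*exp(h) + 12)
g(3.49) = -0.00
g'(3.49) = 0.00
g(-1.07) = -0.91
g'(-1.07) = -0.45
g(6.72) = -0.00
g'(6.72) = 0.00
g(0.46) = -22.11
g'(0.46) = -186.69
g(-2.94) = -0.62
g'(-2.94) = -0.04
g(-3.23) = -0.61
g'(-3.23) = -0.03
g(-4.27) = -0.59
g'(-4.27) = -0.01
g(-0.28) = -1.80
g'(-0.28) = -2.57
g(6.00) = 0.00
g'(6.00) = 0.00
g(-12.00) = -0.58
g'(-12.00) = 0.00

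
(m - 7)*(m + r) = m^2 + m*r - 7*m - 7*r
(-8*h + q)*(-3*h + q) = 24*h^2 - 11*h*q + q^2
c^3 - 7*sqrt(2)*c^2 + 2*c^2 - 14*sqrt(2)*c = c*(c + 2)*(c - 7*sqrt(2))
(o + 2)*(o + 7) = o^2 + 9*o + 14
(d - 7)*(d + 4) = d^2 - 3*d - 28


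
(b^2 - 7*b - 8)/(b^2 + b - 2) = (b^2 - 7*b - 8)/(b^2 + b - 2)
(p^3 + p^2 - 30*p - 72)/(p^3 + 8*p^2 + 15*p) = (p^2 - 2*p - 24)/(p*(p + 5))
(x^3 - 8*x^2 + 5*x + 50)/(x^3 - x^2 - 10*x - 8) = (x^2 - 10*x + 25)/(x^2 - 3*x - 4)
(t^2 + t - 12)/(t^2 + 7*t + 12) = (t - 3)/(t + 3)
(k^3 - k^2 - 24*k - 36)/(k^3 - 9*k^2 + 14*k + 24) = (k^2 + 5*k + 6)/(k^2 - 3*k - 4)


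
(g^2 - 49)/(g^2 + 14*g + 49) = (g - 7)/(g + 7)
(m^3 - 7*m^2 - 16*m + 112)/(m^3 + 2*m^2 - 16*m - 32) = (m - 7)/(m + 2)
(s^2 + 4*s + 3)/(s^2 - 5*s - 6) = (s + 3)/(s - 6)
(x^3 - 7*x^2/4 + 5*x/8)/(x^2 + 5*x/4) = (8*x^2 - 14*x + 5)/(2*(4*x + 5))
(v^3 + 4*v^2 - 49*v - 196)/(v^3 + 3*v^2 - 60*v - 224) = (v - 7)/(v - 8)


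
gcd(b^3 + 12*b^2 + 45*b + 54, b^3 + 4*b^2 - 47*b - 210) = b + 6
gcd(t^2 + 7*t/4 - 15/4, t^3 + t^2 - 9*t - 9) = t + 3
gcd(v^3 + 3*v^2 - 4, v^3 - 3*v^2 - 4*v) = 1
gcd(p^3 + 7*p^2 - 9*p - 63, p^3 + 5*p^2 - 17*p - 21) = p^2 + 4*p - 21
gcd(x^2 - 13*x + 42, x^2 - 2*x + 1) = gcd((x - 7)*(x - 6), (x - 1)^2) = 1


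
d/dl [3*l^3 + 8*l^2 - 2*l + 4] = 9*l^2 + 16*l - 2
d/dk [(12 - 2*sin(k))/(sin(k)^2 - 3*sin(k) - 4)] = 2*(sin(k)^2 - 12*sin(k) + 22)*cos(k)/((sin(k) - 4)^2*(sin(k) + 1)^2)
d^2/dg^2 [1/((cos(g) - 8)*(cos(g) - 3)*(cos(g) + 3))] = (-262*(1 - cos(g)^2)^2 + 12*sin(g)^6 + 3*cos(g)^6 + 88*cos(g)^5 + 304*cos(g)^3 - 2543*cos(g)^2 - 648*cos(g) + 1564)/((cos(g) - 8)^3*(cos(g) - 3)^3*(cos(g) + 3)^3)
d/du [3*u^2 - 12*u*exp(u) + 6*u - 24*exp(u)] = -12*u*exp(u) + 6*u - 36*exp(u) + 6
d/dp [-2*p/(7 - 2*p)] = -14/(2*p - 7)^2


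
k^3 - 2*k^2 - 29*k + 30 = (k - 6)*(k - 1)*(k + 5)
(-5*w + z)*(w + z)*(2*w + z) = -10*w^3 - 13*w^2*z - 2*w*z^2 + z^3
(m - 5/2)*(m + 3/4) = m^2 - 7*m/4 - 15/8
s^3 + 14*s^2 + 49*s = s*(s + 7)^2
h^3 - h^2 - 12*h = h*(h - 4)*(h + 3)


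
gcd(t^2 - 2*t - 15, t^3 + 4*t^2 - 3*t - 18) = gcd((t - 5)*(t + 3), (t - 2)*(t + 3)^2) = t + 3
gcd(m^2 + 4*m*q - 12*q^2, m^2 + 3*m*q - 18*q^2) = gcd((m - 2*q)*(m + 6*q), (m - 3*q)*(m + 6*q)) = m + 6*q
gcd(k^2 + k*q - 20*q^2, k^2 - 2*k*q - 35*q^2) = k + 5*q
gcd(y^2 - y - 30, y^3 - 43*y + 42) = y - 6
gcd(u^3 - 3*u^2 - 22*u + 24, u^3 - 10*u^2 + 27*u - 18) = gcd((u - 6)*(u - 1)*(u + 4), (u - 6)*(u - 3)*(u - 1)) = u^2 - 7*u + 6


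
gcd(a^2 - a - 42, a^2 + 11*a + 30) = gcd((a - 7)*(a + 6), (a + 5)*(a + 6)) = a + 6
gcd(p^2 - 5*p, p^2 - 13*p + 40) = p - 5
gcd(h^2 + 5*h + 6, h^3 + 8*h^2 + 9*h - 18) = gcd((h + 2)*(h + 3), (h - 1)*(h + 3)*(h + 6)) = h + 3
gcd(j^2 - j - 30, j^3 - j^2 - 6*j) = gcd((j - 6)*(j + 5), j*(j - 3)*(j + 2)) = 1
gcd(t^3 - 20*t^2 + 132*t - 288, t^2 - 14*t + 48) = t^2 - 14*t + 48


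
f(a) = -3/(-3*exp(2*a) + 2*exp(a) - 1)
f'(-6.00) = 0.01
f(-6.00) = 3.01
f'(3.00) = -0.00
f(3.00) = 0.00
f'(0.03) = -2.86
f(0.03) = 1.41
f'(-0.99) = -0.57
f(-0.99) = 4.47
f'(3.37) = -0.00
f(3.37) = 0.00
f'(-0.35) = -4.04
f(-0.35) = 2.78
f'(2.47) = -0.02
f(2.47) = 0.01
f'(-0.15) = -3.63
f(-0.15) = 2.00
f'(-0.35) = -4.04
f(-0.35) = 2.78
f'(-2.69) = 0.42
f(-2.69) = 3.42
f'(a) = -3*(6*exp(2*a) - 2*exp(a))/(-3*exp(2*a) + 2*exp(a) - 1)^2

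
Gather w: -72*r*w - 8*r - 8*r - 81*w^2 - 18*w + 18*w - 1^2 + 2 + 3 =-72*r*w - 16*r - 81*w^2 + 4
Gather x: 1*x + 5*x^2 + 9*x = 5*x^2 + 10*x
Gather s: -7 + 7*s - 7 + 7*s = 14*s - 14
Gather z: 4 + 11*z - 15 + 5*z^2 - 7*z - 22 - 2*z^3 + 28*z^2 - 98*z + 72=-2*z^3 + 33*z^2 - 94*z + 39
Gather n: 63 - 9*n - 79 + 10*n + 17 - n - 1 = 0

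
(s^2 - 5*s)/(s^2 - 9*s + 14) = s*(s - 5)/(s^2 - 9*s + 14)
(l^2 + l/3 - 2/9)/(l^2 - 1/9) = (3*l + 2)/(3*l + 1)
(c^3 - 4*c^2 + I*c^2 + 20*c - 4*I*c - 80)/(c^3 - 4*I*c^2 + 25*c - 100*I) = (c - 4)/(c - 5*I)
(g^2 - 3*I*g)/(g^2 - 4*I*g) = (g - 3*I)/(g - 4*I)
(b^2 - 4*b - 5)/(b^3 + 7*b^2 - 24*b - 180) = (b + 1)/(b^2 + 12*b + 36)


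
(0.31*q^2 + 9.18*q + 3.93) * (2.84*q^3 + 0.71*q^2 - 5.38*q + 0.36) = 0.8804*q^5 + 26.2913*q^4 + 16.0112*q^3 - 46.4865*q^2 - 17.8386*q + 1.4148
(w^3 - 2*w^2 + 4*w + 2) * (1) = w^3 - 2*w^2 + 4*w + 2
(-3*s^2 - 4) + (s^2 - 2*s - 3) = -2*s^2 - 2*s - 7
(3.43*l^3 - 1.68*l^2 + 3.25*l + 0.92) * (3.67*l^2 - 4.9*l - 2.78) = 12.5881*l^5 - 22.9726*l^4 + 10.6241*l^3 - 7.8782*l^2 - 13.543*l - 2.5576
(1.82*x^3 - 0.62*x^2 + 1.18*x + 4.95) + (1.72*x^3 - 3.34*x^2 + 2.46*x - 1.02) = 3.54*x^3 - 3.96*x^2 + 3.64*x + 3.93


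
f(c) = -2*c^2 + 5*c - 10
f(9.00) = -127.00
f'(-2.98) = 16.92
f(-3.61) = -54.11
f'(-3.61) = 19.44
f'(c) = 5 - 4*c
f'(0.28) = 3.88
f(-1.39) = -20.81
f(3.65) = -18.40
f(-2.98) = -42.66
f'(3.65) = -9.60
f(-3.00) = -43.00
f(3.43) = -16.38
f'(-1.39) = 10.56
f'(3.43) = -8.72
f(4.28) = -25.24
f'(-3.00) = 17.00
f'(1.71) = -1.84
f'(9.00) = -31.00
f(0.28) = -8.76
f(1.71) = -7.30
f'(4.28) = -12.12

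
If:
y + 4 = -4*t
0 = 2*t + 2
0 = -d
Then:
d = 0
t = -1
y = 0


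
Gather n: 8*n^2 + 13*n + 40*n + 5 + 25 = 8*n^2 + 53*n + 30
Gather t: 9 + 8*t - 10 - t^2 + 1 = -t^2 + 8*t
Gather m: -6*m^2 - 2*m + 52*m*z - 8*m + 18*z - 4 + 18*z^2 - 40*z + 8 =-6*m^2 + m*(52*z - 10) + 18*z^2 - 22*z + 4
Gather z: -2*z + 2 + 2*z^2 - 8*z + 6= 2*z^2 - 10*z + 8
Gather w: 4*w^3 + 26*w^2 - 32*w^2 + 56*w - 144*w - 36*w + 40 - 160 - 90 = 4*w^3 - 6*w^2 - 124*w - 210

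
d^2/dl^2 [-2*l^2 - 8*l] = -4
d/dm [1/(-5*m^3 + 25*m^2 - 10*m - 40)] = (3*m^2 - 10*m + 2)/(5*(m^3 - 5*m^2 + 2*m + 8)^2)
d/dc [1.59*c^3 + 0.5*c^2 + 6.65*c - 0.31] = 4.77*c^2 + 1.0*c + 6.65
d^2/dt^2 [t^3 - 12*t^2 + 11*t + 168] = 6*t - 24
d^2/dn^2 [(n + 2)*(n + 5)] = 2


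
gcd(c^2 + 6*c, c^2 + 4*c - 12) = c + 6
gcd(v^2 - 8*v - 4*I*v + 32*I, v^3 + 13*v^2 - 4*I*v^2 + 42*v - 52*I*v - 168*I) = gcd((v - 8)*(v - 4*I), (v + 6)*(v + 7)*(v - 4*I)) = v - 4*I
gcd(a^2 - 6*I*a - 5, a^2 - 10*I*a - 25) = a - 5*I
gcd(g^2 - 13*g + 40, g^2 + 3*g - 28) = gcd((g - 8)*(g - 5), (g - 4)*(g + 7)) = 1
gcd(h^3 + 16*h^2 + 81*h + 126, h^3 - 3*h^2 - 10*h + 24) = h + 3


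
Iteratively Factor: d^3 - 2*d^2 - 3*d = (d)*(d^2 - 2*d - 3) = d*(d - 3)*(d + 1)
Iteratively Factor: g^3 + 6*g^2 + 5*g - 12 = (g + 4)*(g^2 + 2*g - 3) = (g + 3)*(g + 4)*(g - 1)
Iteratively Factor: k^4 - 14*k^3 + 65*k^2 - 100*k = (k - 4)*(k^3 - 10*k^2 + 25*k) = (k - 5)*(k - 4)*(k^2 - 5*k) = (k - 5)^2*(k - 4)*(k)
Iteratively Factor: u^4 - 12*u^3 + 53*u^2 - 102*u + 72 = (u - 4)*(u^3 - 8*u^2 + 21*u - 18) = (u - 4)*(u - 2)*(u^2 - 6*u + 9) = (u - 4)*(u - 3)*(u - 2)*(u - 3)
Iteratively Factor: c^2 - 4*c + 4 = (c - 2)*(c - 2)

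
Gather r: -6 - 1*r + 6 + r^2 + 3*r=r^2 + 2*r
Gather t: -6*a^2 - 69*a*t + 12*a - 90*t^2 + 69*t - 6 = -6*a^2 + 12*a - 90*t^2 + t*(69 - 69*a) - 6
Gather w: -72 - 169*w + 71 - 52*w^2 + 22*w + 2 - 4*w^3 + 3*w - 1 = -4*w^3 - 52*w^2 - 144*w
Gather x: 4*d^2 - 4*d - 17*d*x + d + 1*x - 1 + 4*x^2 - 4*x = 4*d^2 - 3*d + 4*x^2 + x*(-17*d - 3) - 1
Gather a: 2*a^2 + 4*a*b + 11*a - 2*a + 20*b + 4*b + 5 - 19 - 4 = 2*a^2 + a*(4*b + 9) + 24*b - 18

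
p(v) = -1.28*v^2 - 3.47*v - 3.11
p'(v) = -2.56*v - 3.47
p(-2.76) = -3.28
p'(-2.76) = 3.60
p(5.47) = -60.39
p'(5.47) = -17.47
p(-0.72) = -1.28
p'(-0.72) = -1.63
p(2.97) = -24.71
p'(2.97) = -11.07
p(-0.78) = -1.18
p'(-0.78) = -1.47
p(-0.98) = -0.94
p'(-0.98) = -0.96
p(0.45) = -4.93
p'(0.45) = -4.62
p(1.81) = -13.58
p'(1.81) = -8.10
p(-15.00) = -239.06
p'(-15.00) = 34.93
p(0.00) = -3.11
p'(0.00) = -3.47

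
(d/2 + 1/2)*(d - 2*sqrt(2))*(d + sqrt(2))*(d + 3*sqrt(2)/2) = d^4/2 + sqrt(2)*d^3/4 + d^3/2 - 7*d^2/2 + sqrt(2)*d^2/4 - 3*sqrt(2)*d - 7*d/2 - 3*sqrt(2)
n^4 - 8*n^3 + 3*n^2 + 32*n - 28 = (n - 7)*(n - 2)*(n - 1)*(n + 2)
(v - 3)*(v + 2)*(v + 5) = v^3 + 4*v^2 - 11*v - 30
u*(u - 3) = u^2 - 3*u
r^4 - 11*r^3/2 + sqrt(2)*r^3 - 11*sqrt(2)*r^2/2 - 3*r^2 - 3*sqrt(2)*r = r*(r - 6)*(r + 1/2)*(r + sqrt(2))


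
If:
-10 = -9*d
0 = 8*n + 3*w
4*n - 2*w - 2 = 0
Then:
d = 10/9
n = 3/14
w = -4/7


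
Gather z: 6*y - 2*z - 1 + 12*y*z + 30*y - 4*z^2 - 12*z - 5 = 36*y - 4*z^2 + z*(12*y - 14) - 6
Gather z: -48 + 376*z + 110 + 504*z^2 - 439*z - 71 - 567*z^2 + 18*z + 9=-63*z^2 - 45*z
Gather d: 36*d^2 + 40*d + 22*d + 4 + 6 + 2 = 36*d^2 + 62*d + 12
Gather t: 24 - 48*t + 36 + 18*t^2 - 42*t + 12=18*t^2 - 90*t + 72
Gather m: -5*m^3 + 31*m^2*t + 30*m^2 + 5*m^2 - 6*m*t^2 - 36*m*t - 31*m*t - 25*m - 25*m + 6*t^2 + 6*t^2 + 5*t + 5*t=-5*m^3 + m^2*(31*t + 35) + m*(-6*t^2 - 67*t - 50) + 12*t^2 + 10*t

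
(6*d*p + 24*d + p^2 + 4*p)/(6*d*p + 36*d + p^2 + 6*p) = (p + 4)/(p + 6)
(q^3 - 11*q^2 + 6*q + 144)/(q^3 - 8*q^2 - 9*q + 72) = (q - 6)/(q - 3)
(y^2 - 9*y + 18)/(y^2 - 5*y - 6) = (y - 3)/(y + 1)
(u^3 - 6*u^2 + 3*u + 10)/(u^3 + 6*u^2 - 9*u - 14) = (u - 5)/(u + 7)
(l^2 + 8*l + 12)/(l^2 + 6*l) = (l + 2)/l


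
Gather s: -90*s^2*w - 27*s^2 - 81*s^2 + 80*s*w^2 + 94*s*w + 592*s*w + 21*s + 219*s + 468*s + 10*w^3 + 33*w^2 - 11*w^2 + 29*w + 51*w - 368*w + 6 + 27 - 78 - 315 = s^2*(-90*w - 108) + s*(80*w^2 + 686*w + 708) + 10*w^3 + 22*w^2 - 288*w - 360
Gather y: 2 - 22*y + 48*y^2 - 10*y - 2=48*y^2 - 32*y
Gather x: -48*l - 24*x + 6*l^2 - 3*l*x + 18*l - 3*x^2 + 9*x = 6*l^2 - 30*l - 3*x^2 + x*(-3*l - 15)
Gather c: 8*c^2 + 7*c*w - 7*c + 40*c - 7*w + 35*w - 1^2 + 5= 8*c^2 + c*(7*w + 33) + 28*w + 4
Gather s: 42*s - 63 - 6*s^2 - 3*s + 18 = -6*s^2 + 39*s - 45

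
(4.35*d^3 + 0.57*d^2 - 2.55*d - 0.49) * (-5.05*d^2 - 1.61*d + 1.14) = -21.9675*d^5 - 9.882*d^4 + 16.9188*d^3 + 7.2298*d^2 - 2.1181*d - 0.5586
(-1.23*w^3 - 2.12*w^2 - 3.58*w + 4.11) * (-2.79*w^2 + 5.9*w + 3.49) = 3.4317*w^5 - 1.3422*w^4 - 6.8125*w^3 - 39.9877*w^2 + 11.7548*w + 14.3439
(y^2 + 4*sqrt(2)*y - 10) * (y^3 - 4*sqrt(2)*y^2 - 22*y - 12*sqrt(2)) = y^5 - 64*y^3 - 60*sqrt(2)*y^2 + 124*y + 120*sqrt(2)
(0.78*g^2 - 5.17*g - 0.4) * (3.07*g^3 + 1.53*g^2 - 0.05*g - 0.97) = 2.3946*g^5 - 14.6785*g^4 - 9.1771*g^3 - 1.1101*g^2 + 5.0349*g + 0.388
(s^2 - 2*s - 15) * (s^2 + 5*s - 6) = s^4 + 3*s^3 - 31*s^2 - 63*s + 90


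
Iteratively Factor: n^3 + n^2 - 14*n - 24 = (n + 2)*(n^2 - n - 12) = (n + 2)*(n + 3)*(n - 4)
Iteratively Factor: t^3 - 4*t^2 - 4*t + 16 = (t - 2)*(t^2 - 2*t - 8) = (t - 2)*(t + 2)*(t - 4)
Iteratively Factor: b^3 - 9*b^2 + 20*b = (b - 5)*(b^2 - 4*b) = (b - 5)*(b - 4)*(b)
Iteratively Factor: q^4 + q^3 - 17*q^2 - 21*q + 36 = (q + 3)*(q^3 - 2*q^2 - 11*q + 12) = (q - 1)*(q + 3)*(q^2 - q - 12) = (q - 4)*(q - 1)*(q + 3)*(q + 3)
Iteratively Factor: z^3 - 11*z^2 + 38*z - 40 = (z - 4)*(z^2 - 7*z + 10) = (z - 5)*(z - 4)*(z - 2)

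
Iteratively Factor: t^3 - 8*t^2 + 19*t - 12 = (t - 1)*(t^2 - 7*t + 12) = (t - 4)*(t - 1)*(t - 3)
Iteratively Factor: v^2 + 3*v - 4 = (v + 4)*(v - 1)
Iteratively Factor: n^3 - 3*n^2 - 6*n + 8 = (n - 1)*(n^2 - 2*n - 8) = (n - 4)*(n - 1)*(n + 2)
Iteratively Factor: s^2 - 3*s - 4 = (s + 1)*(s - 4)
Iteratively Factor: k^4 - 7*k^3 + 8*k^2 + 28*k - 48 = (k + 2)*(k^3 - 9*k^2 + 26*k - 24) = (k - 2)*(k + 2)*(k^2 - 7*k + 12) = (k - 3)*(k - 2)*(k + 2)*(k - 4)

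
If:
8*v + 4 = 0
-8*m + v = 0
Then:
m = -1/16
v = -1/2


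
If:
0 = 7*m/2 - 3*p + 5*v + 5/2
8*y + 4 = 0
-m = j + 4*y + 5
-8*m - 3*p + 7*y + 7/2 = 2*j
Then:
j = 10*v/19 - 64/19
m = 7/19 - 10*v/19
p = 20*v/19 + 24/19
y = -1/2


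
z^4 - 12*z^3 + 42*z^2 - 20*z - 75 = (z - 5)^2*(z - 3)*(z + 1)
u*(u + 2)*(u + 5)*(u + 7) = u^4 + 14*u^3 + 59*u^2 + 70*u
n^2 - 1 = (n - 1)*(n + 1)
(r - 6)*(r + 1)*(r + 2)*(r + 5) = r^4 + 2*r^3 - 31*r^2 - 92*r - 60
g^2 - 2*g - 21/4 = (g - 7/2)*(g + 3/2)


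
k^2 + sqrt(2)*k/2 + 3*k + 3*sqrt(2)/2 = (k + 3)*(k + sqrt(2)/2)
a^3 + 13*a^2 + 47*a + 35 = (a + 1)*(a + 5)*(a + 7)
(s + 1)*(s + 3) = s^2 + 4*s + 3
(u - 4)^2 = u^2 - 8*u + 16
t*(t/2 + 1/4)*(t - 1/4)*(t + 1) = t^4/2 + 5*t^3/8 + t^2/16 - t/16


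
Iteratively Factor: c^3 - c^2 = (c)*(c^2 - c) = c*(c - 1)*(c)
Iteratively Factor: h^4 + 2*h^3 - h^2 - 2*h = (h + 2)*(h^3 - h) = (h + 1)*(h + 2)*(h^2 - h) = h*(h + 1)*(h + 2)*(h - 1)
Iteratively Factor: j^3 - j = (j + 1)*(j^2 - j) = j*(j + 1)*(j - 1)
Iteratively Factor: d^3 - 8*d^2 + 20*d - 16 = (d - 2)*(d^2 - 6*d + 8) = (d - 2)^2*(d - 4)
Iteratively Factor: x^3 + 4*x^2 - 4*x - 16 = (x + 4)*(x^2 - 4) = (x + 2)*(x + 4)*(x - 2)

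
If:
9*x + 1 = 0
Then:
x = -1/9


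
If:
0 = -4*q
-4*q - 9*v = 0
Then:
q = 0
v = 0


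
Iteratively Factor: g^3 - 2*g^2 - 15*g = (g - 5)*(g^2 + 3*g) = g*(g - 5)*(g + 3)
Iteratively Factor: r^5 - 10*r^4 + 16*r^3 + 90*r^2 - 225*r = (r - 5)*(r^4 - 5*r^3 - 9*r^2 + 45*r) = (r - 5)*(r - 3)*(r^3 - 2*r^2 - 15*r) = (r - 5)^2*(r - 3)*(r^2 + 3*r) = r*(r - 5)^2*(r - 3)*(r + 3)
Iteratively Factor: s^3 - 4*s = (s)*(s^2 - 4) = s*(s + 2)*(s - 2)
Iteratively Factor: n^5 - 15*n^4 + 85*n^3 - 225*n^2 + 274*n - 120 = (n - 3)*(n^4 - 12*n^3 + 49*n^2 - 78*n + 40) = (n - 4)*(n - 3)*(n^3 - 8*n^2 + 17*n - 10) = (n - 4)*(n - 3)*(n - 2)*(n^2 - 6*n + 5) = (n - 5)*(n - 4)*(n - 3)*(n - 2)*(n - 1)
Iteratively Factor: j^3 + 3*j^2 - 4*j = (j)*(j^2 + 3*j - 4) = j*(j - 1)*(j + 4)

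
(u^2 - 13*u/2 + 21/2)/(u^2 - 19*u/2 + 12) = (2*u^2 - 13*u + 21)/(2*u^2 - 19*u + 24)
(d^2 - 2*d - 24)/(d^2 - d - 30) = (d + 4)/(d + 5)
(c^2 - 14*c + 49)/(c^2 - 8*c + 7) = (c - 7)/(c - 1)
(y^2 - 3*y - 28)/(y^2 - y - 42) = (y + 4)/(y + 6)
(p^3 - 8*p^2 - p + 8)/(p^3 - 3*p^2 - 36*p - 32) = (p - 1)/(p + 4)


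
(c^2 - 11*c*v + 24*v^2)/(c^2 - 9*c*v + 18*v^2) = (-c + 8*v)/(-c + 6*v)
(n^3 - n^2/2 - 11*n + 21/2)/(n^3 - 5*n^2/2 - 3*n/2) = (2*n^2 + 5*n - 7)/(n*(2*n + 1))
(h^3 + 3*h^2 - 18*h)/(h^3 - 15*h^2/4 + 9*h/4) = 4*(h + 6)/(4*h - 3)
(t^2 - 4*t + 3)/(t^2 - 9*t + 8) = (t - 3)/(t - 8)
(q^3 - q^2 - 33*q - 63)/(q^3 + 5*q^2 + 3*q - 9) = (q - 7)/(q - 1)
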